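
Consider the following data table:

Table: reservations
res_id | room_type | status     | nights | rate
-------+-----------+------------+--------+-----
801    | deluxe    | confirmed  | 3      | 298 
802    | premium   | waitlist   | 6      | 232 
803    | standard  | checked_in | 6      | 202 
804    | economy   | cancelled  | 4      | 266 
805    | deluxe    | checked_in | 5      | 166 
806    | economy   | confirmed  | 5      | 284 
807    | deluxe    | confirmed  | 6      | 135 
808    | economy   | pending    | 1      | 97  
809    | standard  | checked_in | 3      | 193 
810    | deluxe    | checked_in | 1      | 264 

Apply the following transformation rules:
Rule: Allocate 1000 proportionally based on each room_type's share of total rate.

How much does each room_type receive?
deluxe: 403.84, economy: 302.76, premium: 108.56, standard: 184.84

Step 1: Calculate total rate = 2137
Step 2: Calculate each room_type's proportion:
  deluxe: 863/2137 = 40.38% → 403.84
  economy: 647/2137 = 30.28% → 302.76
  premium: 232/2137 = 10.86% → 108.56
  standard: 395/2137 = 18.48% → 184.84
Step 3: Verify: sum of allocations ≈ 1000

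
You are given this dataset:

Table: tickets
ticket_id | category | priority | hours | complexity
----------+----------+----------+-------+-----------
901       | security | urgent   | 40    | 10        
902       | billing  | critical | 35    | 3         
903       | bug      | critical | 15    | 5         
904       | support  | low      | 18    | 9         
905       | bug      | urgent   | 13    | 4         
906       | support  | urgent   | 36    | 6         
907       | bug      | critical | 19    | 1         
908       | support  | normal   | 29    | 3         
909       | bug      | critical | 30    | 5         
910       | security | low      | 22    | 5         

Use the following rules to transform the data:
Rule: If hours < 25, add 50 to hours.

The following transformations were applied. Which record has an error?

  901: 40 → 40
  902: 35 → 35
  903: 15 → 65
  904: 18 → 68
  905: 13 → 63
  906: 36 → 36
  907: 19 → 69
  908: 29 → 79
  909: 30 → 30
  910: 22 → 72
Record 908 has an error. The correct transformed value should be 29, not 79.

Step 1: Check each record against the rule
Step 2: Record 908 has hours = 29
Step 3: Since 29 >= 25, the bonus should not have been applied
Step 4: Correct value = 29, but claimed value = 79
Conclusion: Record 908 has the error.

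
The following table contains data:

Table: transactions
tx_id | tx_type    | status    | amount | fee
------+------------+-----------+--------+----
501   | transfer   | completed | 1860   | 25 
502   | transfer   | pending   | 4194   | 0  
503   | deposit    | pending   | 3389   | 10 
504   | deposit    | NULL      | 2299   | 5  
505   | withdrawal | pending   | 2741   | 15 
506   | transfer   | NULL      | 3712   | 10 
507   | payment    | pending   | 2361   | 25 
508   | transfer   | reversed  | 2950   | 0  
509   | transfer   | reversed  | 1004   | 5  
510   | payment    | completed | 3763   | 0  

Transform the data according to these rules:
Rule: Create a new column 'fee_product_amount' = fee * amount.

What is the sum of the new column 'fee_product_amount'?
234165

Step 1: For each record, compute fee * amount
Example calculations:
  25 * 1860 = 46500
  0 * 4194 = 0
  10 * 3389 = 33890
  ...
Step 2: Sum all derived values
Step 3: Total = 234165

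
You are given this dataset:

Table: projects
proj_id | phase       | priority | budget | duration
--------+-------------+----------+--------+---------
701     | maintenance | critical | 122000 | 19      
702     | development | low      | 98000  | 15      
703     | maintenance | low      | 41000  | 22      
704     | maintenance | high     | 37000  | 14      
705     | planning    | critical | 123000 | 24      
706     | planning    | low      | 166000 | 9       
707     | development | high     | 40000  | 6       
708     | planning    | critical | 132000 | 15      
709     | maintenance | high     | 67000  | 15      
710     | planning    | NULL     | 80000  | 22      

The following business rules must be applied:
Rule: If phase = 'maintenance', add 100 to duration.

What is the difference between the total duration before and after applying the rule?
400

Step 1: Original sum of duration = 161
Step 2: 4 records have phase = 'maintenance'
Step 3: Each affected record changes by 100
Step 4: Total change = 4 × 100 = 400
Step 5: New sum = 161 + 400 = 561
Step 6: Difference = |561 - 161| = 400
        (Sum increased by 400)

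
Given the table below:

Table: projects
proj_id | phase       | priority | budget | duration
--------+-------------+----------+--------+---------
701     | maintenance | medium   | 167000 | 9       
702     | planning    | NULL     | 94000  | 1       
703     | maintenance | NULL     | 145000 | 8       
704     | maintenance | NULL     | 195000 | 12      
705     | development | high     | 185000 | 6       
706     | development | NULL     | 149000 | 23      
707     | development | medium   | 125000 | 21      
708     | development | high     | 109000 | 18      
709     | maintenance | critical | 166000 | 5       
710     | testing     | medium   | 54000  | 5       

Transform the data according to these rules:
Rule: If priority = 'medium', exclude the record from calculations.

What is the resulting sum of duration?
73

Step 1: Identify records where priority = 'medium'
Step 2: The excluded records sum to 35
Step 3: Original total duration = 108
Step 4: Remaining total = 108 - 35 = 73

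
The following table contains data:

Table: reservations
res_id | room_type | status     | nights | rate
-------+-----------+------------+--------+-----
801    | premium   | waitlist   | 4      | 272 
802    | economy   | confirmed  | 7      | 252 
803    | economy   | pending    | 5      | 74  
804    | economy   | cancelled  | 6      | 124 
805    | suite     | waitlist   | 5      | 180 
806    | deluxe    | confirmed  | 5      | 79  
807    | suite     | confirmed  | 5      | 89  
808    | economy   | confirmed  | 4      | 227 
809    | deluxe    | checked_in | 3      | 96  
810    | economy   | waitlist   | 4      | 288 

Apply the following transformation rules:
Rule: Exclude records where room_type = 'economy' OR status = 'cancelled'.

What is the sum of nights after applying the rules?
22

Step 1: Find records where room_type = 'economy' OR status = 'cancelled'
Step 2: 5 records match, summing to 26
Step 3: Original sum: 48
Step 4: Remaining sum = 48 - 26 = 22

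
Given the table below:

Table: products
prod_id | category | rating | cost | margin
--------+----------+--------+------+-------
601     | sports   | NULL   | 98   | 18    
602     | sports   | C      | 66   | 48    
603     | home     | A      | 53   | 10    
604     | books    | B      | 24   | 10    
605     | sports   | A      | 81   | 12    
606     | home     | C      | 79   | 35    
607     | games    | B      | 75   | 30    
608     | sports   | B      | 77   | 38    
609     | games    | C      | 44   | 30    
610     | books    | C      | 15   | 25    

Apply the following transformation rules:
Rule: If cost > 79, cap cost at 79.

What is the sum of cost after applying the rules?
591

Step 1: 2 records have cost > 79
Step 2: These records originally summed to 179
Step 3: After capping: 2 × 79 = 158
Step 4: Unaffected records sum: 433
Step 5: Final sum = 158 + 433 = 591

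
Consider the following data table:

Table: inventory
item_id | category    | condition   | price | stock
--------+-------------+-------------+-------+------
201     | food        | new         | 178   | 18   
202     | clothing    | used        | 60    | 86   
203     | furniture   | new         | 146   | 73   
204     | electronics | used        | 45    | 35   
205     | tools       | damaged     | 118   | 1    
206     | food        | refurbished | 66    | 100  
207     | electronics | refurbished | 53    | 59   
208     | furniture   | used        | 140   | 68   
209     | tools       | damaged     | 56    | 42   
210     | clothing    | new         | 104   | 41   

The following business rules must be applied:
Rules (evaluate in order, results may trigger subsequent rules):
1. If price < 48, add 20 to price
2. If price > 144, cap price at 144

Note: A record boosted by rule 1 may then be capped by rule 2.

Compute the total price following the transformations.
950

Step 1: Apply rule 1 to records with price < 48
  - 1 records get bonus of 20
  - Of these, 0 records then exceed 144 and get capped
Step 2: Apply rule 2 to records with price > 144
  - 2 records (original) are capped
Step 3: Calculate final sum = 950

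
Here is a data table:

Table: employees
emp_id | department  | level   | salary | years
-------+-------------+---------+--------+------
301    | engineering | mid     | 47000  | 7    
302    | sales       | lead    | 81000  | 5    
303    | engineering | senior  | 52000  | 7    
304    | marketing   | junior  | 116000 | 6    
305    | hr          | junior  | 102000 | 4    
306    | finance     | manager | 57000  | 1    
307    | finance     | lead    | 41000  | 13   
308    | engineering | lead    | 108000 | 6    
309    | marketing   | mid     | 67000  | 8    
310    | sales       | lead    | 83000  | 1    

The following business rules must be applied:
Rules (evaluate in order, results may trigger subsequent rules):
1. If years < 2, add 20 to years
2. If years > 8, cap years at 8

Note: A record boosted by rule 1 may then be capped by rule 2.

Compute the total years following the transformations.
67

Step 1: Apply rule 1 to records with years < 2
  - 2 records get bonus of 20
  - Of these, 2 records then exceed 8 and get capped
Step 2: Apply rule 2 to records with years > 8
  - 1 records (original) are capped
Step 3: Calculate final sum = 67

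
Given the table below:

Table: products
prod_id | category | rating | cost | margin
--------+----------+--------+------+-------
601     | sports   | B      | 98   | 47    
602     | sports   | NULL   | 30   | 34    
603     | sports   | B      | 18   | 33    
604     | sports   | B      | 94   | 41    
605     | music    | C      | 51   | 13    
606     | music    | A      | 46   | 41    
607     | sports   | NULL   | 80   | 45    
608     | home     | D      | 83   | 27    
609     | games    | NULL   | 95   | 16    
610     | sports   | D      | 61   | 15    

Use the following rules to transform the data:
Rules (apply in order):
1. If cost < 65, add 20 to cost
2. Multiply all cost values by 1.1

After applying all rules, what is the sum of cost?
831.6

Step 1: Apply Rule 1 - Add 20 to records with cost < 65
  - 5 records affected: 206 + (5 × 20) = 306
  - Unaffected records: 450
  - Sum after Rule 1: 756
Step 2: Apply Rule 2 - Multiply all by 1.1
  - 756 × 1.1 = 831.6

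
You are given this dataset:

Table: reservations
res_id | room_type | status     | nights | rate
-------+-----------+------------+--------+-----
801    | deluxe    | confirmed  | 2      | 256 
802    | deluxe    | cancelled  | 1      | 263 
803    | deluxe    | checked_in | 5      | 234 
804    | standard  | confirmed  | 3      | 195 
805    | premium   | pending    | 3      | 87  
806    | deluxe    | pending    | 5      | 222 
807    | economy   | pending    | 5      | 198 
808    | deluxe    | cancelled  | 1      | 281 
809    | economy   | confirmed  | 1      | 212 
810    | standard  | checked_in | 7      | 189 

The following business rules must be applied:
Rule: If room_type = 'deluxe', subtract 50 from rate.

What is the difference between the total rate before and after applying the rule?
250

Step 1: Original sum of rate = 2137
Step 2: 5 records have room_type = 'deluxe'
Step 3: Each affected record changes by -50
Step 4: Total change = 5 × -50 = -250
Step 5: New sum = 2137 + -250 = 1887
Step 6: Difference = |1887 - 2137| = 250
        (Sum decreased by 250)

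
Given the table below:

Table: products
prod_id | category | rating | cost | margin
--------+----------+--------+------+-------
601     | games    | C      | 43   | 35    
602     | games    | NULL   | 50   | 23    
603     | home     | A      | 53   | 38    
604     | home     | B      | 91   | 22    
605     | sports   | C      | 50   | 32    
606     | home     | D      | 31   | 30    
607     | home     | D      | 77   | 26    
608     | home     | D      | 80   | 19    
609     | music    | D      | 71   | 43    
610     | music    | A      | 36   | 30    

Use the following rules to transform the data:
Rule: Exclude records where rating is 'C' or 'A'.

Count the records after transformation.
6

Step 1: Count records to exclude
  - 2 (C) + 2 (A) = 4 records
Step 2: Total records: 10
Step 3: Remaining = 10 - 4 = 6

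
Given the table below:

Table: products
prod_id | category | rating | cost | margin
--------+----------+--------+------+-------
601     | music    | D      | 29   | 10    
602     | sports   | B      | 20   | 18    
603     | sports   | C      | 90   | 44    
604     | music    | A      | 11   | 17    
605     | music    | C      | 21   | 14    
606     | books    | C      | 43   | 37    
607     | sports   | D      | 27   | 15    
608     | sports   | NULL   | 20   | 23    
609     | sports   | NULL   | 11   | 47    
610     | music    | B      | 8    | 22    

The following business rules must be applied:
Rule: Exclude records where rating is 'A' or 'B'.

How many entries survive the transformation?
7

Step 1: Count records to exclude
  - 1 (A) + 2 (B) = 3 records
Step 2: Total records: 10
Step 3: Remaining = 10 - 3 = 7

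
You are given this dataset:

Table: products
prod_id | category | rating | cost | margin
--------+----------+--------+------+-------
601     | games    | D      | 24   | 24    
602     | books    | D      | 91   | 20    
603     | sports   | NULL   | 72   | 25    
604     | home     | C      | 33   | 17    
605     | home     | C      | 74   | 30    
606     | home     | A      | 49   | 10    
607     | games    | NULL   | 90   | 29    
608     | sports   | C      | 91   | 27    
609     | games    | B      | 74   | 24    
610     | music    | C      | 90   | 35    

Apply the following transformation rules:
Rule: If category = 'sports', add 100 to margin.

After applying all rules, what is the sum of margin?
441

Step 1: Count records where category = 'sports': 2
Step 2: Total bonus added: 2 × 100 = 200
Step 3: Original sum of margin: 241
Step 4: Final sum = 241 + 200 = 441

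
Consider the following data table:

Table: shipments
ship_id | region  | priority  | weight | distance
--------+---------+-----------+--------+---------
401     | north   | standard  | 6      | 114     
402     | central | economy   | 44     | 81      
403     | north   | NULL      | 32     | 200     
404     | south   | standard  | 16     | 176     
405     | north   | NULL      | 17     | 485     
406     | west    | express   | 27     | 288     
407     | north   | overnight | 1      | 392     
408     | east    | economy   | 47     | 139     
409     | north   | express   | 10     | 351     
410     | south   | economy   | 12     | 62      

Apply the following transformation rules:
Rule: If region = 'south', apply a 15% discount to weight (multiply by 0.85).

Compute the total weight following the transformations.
207.8

Step 1: Records with region = 'south' have total weight = 28
Step 2: Apply multiplier: 28 × 0.85 = 23.8
Step 3: Other records total: 184
Step 4: Final sum = 23.8 + 184 = 207.8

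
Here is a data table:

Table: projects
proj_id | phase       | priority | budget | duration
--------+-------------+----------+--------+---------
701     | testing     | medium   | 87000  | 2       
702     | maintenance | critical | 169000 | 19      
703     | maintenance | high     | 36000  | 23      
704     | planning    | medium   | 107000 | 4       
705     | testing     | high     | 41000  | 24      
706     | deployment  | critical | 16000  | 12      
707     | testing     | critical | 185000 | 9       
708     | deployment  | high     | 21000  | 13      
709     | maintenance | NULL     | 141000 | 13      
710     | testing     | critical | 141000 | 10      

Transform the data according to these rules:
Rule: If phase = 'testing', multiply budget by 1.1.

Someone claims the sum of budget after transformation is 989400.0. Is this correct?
Yes, the result is correct.

Step 1: Calculate the correct sum after transformation
Step 2: Apply multiplier 1.1 to records where phase = 'testing'
Step 3: Correct result = 989400.0
Step 4: Claimed result = 989400.0
Step 5: 989400.0 = 989400.0 ✓
Conclusion: The claimed result is correct.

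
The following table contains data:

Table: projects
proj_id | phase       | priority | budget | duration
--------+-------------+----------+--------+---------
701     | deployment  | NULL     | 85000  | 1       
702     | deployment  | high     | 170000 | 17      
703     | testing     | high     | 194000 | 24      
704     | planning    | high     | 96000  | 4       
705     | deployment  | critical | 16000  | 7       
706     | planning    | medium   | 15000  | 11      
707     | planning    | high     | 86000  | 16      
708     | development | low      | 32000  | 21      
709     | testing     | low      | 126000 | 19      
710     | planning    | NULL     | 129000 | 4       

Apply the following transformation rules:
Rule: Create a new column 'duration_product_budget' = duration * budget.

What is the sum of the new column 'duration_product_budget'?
13250000

Step 1: For each record, compute duration * budget
Example calculations:
  1 * 85000 = 85000
  17 * 170000 = 2890000
  24 * 194000 = 4656000
  ...
Step 2: Sum all derived values
Step 3: Total = 13250000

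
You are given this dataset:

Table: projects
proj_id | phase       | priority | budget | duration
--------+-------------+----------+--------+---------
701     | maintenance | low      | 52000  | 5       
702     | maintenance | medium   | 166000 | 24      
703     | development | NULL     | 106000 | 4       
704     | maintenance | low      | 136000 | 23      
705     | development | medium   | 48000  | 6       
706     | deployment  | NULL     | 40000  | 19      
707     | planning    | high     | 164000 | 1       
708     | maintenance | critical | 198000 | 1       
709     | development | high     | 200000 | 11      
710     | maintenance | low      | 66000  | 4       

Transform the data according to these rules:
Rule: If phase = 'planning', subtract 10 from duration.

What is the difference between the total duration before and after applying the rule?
10

Step 1: Original sum of duration = 98
Step 2: 1 records have phase = 'planning'
Step 3: Each affected record changes by -10
Step 4: Total change = 1 × -10 = -10
Step 5: New sum = 98 + -10 = 88
Step 6: Difference = |88 - 98| = 10
        (Sum decreased by 10)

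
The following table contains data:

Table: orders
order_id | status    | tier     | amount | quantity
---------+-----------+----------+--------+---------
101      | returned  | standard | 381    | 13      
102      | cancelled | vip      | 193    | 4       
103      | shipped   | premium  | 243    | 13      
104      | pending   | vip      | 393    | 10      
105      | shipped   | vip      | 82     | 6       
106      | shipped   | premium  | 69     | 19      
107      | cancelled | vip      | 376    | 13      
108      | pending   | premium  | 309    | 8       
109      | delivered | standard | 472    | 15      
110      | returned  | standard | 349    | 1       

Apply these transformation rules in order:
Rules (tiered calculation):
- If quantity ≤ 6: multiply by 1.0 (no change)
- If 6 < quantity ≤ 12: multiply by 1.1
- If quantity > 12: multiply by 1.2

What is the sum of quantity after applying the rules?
118.4

Step 1: Tier 1 (quantity ≤ 6): 3 records, sum = 11 × 1.0 = 11.0
Step 2: Tier 2 (6 < quantity ≤ 12): 2 records, sum = 18 × 1.1 = 19.8
Step 3: Tier 3 (quantity > 12): 5 records, sum = 73 × 1.2 = 87.6
Step 4: Final sum = 11.0 + 19.8 + 87.6 = 118.4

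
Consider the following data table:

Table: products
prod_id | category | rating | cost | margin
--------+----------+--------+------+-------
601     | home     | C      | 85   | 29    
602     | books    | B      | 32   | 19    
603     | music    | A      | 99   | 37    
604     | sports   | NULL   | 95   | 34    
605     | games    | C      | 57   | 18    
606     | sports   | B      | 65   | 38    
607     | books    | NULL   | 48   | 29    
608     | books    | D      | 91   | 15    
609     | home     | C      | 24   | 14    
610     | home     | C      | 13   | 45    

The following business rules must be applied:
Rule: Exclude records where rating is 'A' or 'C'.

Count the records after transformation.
5

Step 1: Count records to exclude
  - 1 (A) + 4 (C) = 5 records
Step 2: Total records: 10
Step 3: Remaining = 10 - 5 = 5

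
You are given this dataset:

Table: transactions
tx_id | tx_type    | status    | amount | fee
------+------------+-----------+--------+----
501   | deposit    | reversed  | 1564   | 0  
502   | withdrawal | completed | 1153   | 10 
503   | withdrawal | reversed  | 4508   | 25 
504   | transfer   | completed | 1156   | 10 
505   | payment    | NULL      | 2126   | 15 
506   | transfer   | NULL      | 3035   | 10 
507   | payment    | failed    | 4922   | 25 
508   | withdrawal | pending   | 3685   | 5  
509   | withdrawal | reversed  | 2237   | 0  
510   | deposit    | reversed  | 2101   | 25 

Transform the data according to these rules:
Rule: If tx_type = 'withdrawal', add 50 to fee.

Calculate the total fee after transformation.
325

Step 1: Count records where tx_type = 'withdrawal': 4
Step 2: Total bonus added: 4 × 50 = 200
Step 3: Original sum of fee: 125
Step 4: Final sum = 125 + 200 = 325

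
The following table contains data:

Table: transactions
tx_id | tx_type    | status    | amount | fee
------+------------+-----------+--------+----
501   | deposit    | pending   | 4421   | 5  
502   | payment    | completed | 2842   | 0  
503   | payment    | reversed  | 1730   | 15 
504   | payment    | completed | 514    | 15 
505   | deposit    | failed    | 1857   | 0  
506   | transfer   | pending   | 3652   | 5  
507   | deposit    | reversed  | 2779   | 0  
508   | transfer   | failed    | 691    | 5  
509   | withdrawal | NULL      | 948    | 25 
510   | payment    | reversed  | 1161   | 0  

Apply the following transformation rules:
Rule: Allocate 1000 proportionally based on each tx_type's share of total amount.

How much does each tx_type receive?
deposit: 439.77, payment: 303.33, transfer: 210.88, withdrawal: 46.03

Step 1: Calculate total amount = 20595
Step 2: Calculate each tx_type's proportion:
  deposit: 9057/20595 = 43.98% → 439.77
  payment: 6247/20595 = 30.33% → 303.33
  transfer: 4343/20595 = 21.09% → 210.88
  withdrawal: 948/20595 = 4.60% → 46.03
Step 3: Verify: sum of allocations ≈ 1000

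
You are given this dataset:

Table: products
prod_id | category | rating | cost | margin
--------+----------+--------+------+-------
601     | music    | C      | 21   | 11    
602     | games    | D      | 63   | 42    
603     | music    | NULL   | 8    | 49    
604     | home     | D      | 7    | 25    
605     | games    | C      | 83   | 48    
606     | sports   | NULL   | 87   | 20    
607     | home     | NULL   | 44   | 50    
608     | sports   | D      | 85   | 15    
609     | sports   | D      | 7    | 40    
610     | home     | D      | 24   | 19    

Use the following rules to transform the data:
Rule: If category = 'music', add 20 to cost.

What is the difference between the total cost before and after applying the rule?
40

Step 1: Original sum of cost = 429
Step 2: 2 records have category = 'music'
Step 3: Each affected record changes by 20
Step 4: Total change = 2 × 20 = 40
Step 5: New sum = 429 + 40 = 469
Step 6: Difference = |469 - 429| = 40
        (Sum increased by 40)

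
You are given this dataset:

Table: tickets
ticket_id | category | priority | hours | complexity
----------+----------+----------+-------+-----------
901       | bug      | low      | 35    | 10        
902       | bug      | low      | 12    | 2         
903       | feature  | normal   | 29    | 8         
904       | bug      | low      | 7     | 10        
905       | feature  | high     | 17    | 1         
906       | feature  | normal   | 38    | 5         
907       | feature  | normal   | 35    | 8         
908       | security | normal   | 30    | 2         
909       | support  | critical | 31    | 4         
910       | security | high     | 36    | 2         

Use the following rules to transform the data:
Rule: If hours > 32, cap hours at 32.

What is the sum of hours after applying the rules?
254

Step 1: 4 records have hours > 32
Step 2: These records originally summed to 144
Step 3: After capping: 4 × 32 = 128
Step 4: Unaffected records sum: 126
Step 5: Final sum = 128 + 126 = 254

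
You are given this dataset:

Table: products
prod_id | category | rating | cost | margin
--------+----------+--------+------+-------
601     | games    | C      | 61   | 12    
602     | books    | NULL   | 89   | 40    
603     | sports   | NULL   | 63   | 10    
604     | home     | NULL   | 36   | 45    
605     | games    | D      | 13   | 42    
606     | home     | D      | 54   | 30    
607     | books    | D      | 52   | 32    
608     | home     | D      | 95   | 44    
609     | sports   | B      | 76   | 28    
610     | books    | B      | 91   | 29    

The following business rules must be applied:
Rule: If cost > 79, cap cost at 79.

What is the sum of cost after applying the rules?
592

Step 1: 3 records have cost > 79
Step 2: These records originally summed to 275
Step 3: After capping: 3 × 79 = 237
Step 4: Unaffected records sum: 355
Step 5: Final sum = 237 + 355 = 592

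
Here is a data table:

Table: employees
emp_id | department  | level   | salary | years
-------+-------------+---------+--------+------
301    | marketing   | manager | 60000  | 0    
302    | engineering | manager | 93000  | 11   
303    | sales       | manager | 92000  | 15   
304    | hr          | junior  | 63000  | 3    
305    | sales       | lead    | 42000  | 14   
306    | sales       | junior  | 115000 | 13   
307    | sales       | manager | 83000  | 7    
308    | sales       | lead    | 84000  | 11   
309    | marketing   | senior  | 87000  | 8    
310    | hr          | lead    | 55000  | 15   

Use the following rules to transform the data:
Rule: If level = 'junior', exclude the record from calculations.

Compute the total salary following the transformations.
596000

Step 1: Identify records where level = 'junior'
Step 2: The excluded records sum to 178000
Step 3: Original total salary = 774000
Step 4: Remaining total = 774000 - 178000 = 596000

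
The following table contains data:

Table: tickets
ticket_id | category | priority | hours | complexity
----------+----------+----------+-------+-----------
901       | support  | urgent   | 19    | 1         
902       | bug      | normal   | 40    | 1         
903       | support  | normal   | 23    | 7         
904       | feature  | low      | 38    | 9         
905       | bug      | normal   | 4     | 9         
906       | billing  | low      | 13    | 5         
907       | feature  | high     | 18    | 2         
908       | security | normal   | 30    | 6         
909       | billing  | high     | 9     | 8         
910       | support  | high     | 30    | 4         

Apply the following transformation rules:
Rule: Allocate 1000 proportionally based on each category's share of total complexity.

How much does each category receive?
billing: 250.0, bug: 192.31, feature: 211.54, security: 115.38, support: 230.77

Step 1: Calculate total complexity = 52
Step 2: Calculate each category's proportion:
  billing: 13/52 = 25.00% → 250.0
  bug: 10/52 = 19.23% → 192.31
  feature: 11/52 = 21.15% → 211.54
  security: 6/52 = 11.54% → 115.38
  support: 12/52 = 23.08% → 230.77
Step 3: Verify: sum of allocations ≈ 1000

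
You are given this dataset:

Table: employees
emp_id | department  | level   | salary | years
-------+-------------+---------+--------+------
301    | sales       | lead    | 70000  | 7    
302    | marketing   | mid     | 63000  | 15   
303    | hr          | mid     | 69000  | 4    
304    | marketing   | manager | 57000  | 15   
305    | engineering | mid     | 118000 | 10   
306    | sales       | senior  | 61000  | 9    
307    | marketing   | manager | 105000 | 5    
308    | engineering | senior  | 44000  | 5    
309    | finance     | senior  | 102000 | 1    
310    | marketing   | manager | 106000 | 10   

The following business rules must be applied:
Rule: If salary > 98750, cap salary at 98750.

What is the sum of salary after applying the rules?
759000

Step 1: 4 records have salary > 98750
Step 2: These records originally summed to 431000
Step 3: After capping: 4 × 98750 = 395000
Step 4: Unaffected records sum: 364000
Step 5: Final sum = 395000 + 364000 = 759000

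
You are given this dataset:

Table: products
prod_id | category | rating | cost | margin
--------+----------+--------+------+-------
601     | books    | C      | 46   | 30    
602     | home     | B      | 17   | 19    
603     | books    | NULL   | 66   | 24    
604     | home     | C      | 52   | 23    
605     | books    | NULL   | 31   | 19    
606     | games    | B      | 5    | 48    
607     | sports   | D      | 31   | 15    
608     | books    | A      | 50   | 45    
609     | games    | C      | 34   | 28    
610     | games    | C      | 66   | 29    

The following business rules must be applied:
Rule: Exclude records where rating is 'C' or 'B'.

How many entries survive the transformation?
4

Step 1: Count records to exclude
  - 4 (C) + 2 (B) = 6 records
Step 2: Total records: 10
Step 3: Remaining = 10 - 6 = 4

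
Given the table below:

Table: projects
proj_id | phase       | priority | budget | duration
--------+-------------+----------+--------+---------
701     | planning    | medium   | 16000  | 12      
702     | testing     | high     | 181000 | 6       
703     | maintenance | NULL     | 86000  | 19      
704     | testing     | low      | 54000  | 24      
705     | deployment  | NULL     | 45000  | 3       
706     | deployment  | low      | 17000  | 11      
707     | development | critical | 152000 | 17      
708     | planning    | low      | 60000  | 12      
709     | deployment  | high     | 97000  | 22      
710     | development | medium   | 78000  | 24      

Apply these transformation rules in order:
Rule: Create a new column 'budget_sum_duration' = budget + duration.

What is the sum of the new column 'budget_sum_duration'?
786150

Step 1: For each record, compute budget + duration
Example calculations:
  16000 + 12 = 16012
  181000 + 6 = 181006
  86000 + 19 = 86019
  ...
Step 2: Sum all derived values
Step 3: Total = 786150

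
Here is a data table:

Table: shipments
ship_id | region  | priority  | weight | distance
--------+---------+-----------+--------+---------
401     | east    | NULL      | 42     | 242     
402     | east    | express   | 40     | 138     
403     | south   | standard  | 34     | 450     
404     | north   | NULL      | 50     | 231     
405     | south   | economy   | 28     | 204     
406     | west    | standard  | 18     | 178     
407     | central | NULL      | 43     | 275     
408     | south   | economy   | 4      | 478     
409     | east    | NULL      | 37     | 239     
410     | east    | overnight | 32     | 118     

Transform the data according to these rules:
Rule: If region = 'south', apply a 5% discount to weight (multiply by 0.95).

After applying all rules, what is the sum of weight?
324.7

Step 1: Records with region = 'south' have total weight = 66
Step 2: Apply multiplier: 66 × 0.95 = 62.7
Step 3: Other records total: 262
Step 4: Final sum = 62.7 + 262 = 324.7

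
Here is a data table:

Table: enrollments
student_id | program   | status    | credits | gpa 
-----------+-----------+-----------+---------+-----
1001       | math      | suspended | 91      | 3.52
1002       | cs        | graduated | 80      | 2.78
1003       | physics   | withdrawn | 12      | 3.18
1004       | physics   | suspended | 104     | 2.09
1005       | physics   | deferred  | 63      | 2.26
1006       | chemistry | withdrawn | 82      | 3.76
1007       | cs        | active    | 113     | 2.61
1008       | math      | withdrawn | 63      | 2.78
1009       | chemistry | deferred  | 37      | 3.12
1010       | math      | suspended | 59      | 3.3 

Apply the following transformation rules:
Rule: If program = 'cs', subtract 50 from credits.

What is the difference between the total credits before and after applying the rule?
100

Step 1: Original sum of credits = 704
Step 2: 2 records have program = 'cs'
Step 3: Each affected record changes by -50
Step 4: Total change = 2 × -50 = -100
Step 5: New sum = 704 + -100 = 604
Step 6: Difference = |604 - 704| = 100
        (Sum decreased by 100)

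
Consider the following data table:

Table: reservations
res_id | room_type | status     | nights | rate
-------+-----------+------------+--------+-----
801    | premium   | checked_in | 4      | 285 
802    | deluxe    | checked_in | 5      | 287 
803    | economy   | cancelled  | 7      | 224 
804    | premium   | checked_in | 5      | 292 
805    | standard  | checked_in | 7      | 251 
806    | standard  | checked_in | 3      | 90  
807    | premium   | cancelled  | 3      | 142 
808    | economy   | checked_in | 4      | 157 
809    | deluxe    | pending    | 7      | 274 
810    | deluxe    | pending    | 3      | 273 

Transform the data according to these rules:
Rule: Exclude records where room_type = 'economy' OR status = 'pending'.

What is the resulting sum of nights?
27

Step 1: Find records where room_type = 'economy' OR status = 'pending'
Step 2: 4 records match, summing to 21
Step 3: Original sum: 48
Step 4: Remaining sum = 48 - 21 = 27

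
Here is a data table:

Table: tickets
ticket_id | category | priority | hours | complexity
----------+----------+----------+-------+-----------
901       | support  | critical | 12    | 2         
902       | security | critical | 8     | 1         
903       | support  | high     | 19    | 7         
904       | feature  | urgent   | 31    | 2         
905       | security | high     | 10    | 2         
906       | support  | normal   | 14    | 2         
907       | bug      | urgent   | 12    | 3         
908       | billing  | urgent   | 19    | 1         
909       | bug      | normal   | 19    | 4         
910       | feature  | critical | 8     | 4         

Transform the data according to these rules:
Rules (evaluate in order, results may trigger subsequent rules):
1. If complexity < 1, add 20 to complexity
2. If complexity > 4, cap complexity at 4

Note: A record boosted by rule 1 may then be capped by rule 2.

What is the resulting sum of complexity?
25

Step 1: Apply rule 1 to records with complexity < 1
  - 0 records get bonus of 20
  - Of these, 0 records then exceed 4 and get capped
Step 2: Apply rule 2 to records with complexity > 4
  - 1 records (original) are capped
Step 3: Calculate final sum = 25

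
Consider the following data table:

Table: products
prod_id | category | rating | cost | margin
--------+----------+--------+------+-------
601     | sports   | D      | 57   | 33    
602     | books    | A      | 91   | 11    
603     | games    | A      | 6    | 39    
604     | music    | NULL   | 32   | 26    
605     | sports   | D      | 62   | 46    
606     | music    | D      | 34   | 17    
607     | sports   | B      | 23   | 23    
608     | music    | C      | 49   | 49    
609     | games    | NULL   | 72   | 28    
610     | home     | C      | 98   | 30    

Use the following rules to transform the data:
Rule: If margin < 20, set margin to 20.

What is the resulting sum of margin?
314

Step 1: 2 records have margin < 20
Step 2: These records originally summed to 28
Step 3: After setting to minimum: 2 × 20 = 40
Step 4: Unaffected records sum: 274
Step 5: Final sum = 40 + 274 = 314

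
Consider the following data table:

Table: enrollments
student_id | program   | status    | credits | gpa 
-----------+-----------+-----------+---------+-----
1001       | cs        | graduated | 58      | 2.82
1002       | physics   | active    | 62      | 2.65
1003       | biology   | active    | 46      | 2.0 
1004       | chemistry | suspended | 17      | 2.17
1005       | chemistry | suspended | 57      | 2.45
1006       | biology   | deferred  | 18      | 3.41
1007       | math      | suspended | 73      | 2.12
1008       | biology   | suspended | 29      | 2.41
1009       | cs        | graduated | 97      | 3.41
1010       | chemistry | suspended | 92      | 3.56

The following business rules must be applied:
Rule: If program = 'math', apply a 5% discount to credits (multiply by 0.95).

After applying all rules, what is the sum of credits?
545.35

Step 1: Records with program = 'math' have total credits = 73
Step 2: Apply multiplier: 73 × 0.95 = 69.35
Step 3: Other records total: 476
Step 4: Final sum = 69.35 + 476 = 545.35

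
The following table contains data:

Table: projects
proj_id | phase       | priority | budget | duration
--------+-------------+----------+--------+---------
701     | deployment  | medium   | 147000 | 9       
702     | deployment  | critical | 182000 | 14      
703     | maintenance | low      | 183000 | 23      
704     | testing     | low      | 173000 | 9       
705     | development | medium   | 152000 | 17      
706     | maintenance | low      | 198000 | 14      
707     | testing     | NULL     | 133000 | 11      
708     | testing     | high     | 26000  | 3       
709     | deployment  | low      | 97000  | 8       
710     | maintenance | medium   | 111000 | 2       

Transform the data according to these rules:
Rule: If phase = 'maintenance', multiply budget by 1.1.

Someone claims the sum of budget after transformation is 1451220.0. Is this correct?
No, the correct result is 1451200.0.

Step 1: Calculate the correct sum after transformation
Step 2: Apply multiplier 1.1 to records where phase = 'maintenance'
Step 3: Correct result = 1451200.0
Step 4: Claimed result = 1451220.0
Step 5: 1451200.0 ≠ 1451220.0
Conclusion: The claimed result is incorrect. The correct answer is 1451200.0.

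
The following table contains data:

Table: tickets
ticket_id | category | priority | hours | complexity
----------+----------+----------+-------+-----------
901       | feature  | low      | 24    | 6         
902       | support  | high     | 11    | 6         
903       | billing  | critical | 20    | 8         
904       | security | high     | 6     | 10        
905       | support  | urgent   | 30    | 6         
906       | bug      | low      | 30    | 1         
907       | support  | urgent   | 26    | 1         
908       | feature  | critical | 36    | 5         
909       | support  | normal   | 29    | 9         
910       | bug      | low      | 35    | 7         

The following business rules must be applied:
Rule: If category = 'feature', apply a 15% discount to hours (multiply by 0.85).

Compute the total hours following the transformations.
238.0

Step 1: Records with category = 'feature' have total hours = 60
Step 2: Apply multiplier: 60 × 0.85 = 51.0
Step 3: Other records total: 187
Step 4: Final sum = 51.0 + 187 = 238.0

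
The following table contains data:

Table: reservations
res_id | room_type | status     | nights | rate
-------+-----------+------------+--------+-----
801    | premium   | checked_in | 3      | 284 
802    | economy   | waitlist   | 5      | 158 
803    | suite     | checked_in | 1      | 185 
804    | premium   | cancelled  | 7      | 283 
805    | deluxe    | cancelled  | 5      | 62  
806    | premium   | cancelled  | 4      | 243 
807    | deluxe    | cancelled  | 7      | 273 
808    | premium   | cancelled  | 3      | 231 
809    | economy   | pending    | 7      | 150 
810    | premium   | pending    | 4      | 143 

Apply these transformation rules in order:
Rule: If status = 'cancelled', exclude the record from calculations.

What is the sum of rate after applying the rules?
920

Step 1: Identify records where status = 'cancelled'
Step 2: The excluded records sum to 1092
Step 3: Original total rate = 2012
Step 4: Remaining total = 2012 - 1092 = 920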